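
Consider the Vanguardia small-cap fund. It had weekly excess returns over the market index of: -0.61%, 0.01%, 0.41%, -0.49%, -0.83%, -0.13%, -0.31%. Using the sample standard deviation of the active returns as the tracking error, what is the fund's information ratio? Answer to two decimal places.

-0.67

r̄ = (-0.61 + 0.01 + 0.41 − 0.49 − 0.83 − 0.13 − 0.31) / 7 = -0.2786%
Sample σ = √[Σ(r − r̄)² / 6] = √[1.0391 / 6] = √0.1732 = 0.4162%
IR = r̄ / tracking error = -0.2786 / 0.4162 = -0.6694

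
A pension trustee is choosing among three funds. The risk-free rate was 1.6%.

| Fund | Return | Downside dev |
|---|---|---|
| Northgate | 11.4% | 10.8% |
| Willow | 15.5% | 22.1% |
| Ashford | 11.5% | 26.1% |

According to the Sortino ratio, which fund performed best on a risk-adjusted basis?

Northgate

Northgate: Sortino ratio = (11.4% − 1.6%) / 10.8% = 0.907
Willow: Sortino ratio = (15.5% − 1.6%) / 22.1% = 0.629
Ashford: Sortino ratio = (11.5% − 1.6%) / 26.1% = 0.379
Highest: Northgate (0.907).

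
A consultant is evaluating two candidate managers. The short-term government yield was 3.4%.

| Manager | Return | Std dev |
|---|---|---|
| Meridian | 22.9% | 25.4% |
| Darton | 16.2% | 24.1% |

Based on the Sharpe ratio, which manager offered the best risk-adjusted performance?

Meridian

Meridian: Sharpe ratio = (22.9% − 3.4%) / 25.4% = 0.768
Darton: Sharpe ratio = (16.2% − 3.4%) / 24.1% = 0.531
Highest: Meridian (0.768).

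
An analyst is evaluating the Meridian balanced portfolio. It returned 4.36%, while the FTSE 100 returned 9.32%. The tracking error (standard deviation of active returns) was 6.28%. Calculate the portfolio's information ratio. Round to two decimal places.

-0.79

IR = (Rp − Rb) / TE = (4.36% − 9.32%) / 6.28% = -4.96% / 6.28% = -0.7898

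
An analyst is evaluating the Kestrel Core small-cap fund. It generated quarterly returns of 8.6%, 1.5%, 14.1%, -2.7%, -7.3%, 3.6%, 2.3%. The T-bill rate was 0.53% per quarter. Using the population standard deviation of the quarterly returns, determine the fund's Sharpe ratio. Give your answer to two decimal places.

0.36

Mean return r̄ = 20.10 / 7 = 2.8714%
Population std dev = √[296.1343 / 7] = 6.5042%
Sharpe = (r̄ − rf) / σ = (2.8714 − 0.53) / 6.5042 = 2.3414 / 6.5042 = 0.3600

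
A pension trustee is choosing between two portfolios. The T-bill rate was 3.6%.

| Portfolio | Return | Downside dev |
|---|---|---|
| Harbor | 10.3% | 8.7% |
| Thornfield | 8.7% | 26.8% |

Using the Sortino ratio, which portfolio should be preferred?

Harbor: Sortino ratio = (10.3% − 3.6%) / 8.7% = 0.770
Thornfield: Sortino ratio = (8.7% − 3.6%) / 26.8% = 0.190
Highest: Harbor (0.770).

Harbor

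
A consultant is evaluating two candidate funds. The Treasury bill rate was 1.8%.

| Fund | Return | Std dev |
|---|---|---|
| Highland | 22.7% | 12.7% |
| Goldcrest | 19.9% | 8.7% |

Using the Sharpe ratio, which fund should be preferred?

Goldcrest

Highland: Sharpe ratio = (22.7% − 1.8%) / 12.7% = 1.646
Goldcrest: Sharpe ratio = (19.9% − 1.8%) / 8.7% = 2.080
Highest: Goldcrest (2.080).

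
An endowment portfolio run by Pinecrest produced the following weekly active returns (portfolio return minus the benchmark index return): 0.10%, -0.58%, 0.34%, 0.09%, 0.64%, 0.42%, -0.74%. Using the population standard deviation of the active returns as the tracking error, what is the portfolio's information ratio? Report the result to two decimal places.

0.08

Mean return r̄ = 0.270 / 7 = 0.0386%
Σ(r − r̄)² = (0.1 − 0.0386)² + (-0.58 − 0.0386)² + (0.34 − 0.0386)² + … = 1.5933
population σ = √(1.5933 / 7) = √0.2276 = 0.4771%
IR = r̄ / tracking error = 0.0386 / 0.4771 = 0.0809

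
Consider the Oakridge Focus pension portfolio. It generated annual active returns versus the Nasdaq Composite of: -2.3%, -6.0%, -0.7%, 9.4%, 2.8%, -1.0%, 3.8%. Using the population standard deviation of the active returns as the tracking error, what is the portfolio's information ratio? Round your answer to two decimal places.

μ = (-2.3 − 6 − 0.7 + 9.4 + 2.8 − 1 + 3.8) / 7 = 0.8571%
Σ(r − μ)² = (-2.3 − 0.8571)² + (-6 − 0.8571)² + … = 148.2771
population σ = √(148.2771 / 7) = √21.1824 = 4.6024%
IR = μ / tracking error = 0.8571 / 4.6024 = 0.1862

0.19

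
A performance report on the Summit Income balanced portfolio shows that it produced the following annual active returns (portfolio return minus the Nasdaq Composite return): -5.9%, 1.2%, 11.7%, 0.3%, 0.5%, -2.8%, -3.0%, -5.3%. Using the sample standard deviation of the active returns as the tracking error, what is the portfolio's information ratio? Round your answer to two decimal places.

r̄ = (-5.9 + 1.2 + 11.7 + 0.3 + 0.5 − 2.8 − 3 − 5.3) / 8 = -3.30 / 8 = -0.4125%
Sample σ = √[Σ(r − r̄)² / 7] = √[217.0488 / 7] = √31.0070 = 5.5684%
IR = r̄ / tracking error = -0.4125 / 5.5684 = -0.0741

-0.07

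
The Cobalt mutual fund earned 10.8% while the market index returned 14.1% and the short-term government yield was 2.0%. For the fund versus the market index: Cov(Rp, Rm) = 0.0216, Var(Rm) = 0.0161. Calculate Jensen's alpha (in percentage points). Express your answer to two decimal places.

-7.43

β = Cov / Var = 0.0216 / 0.0161 = 1.3416
E[R] = Rf + β(Rm − Rf) = 2.0% + 1.3416 × (14.1% − 2.0%) = 18.2334%
α = Rp − E[R] = 10.8% − 18.2334% = -7.4334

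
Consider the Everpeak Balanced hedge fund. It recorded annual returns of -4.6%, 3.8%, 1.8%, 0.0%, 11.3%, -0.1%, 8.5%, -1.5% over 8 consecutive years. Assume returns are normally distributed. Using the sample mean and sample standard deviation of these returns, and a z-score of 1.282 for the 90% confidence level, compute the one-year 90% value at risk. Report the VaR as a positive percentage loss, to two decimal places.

μ = (-4.6 + 3.8 + 1.8 + 0 + 11.3 − 0.1 + 8.5 − 1.5) / 8 = 19.20 / 8 = 2.4000%
Sample std dev = √[194.9600 / 7] = 5.2774%
VaR = −(μ − z·σ) = −(2.4000 − 1.282 × 5.2774) = −(-4.3656) = 4.3656%

4.37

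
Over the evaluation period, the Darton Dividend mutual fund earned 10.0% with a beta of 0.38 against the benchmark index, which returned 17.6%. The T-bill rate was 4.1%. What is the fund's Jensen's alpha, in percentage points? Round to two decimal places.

CAPM expected return = Rf + β(Rm − Rf) = 4.1% + 0.38 × (17.6% − 4.1%) = 4.1 + 0.38 × 13.50 = 9.2300%
Jensen's α = Rp − E[R] = 10.0% − 9.2300% = 0.7700

0.77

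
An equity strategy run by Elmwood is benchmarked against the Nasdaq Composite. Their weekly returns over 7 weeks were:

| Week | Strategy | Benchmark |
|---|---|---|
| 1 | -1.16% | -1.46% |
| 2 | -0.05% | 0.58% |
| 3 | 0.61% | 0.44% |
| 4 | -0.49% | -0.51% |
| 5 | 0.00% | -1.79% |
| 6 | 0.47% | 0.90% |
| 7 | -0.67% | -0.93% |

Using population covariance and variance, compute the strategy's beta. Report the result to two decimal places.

r̄p = -0.1843%,  r̄m = -0.3957%
Cov = Σ(rp − r̄p)(rm − r̄m) / 7 = 0.3884
Var(rm) = Σ(rm − r̄m)² / 7 = 0.9578
β = Cov / Var = 0.3884 / 0.9578 = 0.4055

0.41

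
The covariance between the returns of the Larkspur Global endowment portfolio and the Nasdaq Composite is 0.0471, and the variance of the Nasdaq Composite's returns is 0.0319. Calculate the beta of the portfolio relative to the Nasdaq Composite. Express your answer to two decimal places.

1.48

β = Cov(Rp, Rm) / Var(Rm) = 0.0471 / 0.0319 = 1.4765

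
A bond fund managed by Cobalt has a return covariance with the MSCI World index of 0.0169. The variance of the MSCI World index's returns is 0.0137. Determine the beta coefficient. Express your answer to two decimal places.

β = Cov(Rp, Rm) / Var(Rm) = 0.0169 / 0.0137 = 1.2336

1.23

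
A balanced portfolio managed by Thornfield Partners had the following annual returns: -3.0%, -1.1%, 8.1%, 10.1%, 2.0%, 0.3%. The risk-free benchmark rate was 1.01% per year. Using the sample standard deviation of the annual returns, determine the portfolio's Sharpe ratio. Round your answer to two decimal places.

0.33

μ = (-3 − 1.1 + 8.1 + 10.1 + 2 + 0.3) / 6 = 2.7333%
Sample std dev = √[137.0933 / 5] = 5.2363%
Sharpe = (μ − rf) / σ = (2.7333 − 1.01) / 5.2363 = 1.7233 / 5.2363 = 0.3291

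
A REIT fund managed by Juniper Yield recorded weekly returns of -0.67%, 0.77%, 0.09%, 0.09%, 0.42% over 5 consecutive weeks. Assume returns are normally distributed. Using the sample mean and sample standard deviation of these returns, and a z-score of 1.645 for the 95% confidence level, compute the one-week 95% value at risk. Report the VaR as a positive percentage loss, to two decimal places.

0.74

r̄ = (-0.67 + 0.77 + 0.09 + 0.09 + 0.42) / 5 = 0.1400%
Σ(r − r̄)² = (-0.67 − 0.1400)² + (0.77 − 0.1400)² + … = 1.1364
sample σ = √(1.1364 / 4) = √0.2841 = 0.5330%
VaR = −(r̄ − z·σ) = −(0.1400 − 1.645 × 0.5330) = −(-0.7368) = 0.7368%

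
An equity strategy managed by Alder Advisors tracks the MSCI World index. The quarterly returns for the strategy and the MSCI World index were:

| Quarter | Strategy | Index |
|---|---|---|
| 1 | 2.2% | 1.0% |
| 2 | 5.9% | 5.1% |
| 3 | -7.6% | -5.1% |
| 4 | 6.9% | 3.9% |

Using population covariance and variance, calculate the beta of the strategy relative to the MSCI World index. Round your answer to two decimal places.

r̄p = 1.8500%,  r̄m = 1.2250%
Cov = Σ(rp − r̄p)(rm − r̄m) / 4 = 22.2238
Var(rm) = Σ(rm − r̄m)² / 4 = 15.5569
β = Cov / Var = 22.2238 / 15.5569 = 1.4285

1.43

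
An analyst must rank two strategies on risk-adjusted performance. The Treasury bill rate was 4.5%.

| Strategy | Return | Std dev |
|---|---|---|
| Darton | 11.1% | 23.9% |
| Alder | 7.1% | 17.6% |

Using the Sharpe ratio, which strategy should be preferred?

Darton

Darton: Sharpe ratio = (11.1% − 4.5%) / 23.9% = 0.276
Alder: Sharpe ratio = (7.1% − 4.5%) / 17.6% = 0.148
Highest: Darton (0.276).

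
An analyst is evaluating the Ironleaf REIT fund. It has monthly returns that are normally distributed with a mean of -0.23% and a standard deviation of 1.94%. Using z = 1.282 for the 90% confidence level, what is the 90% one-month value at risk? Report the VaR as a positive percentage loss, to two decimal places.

2.72

VaR (as % loss) = −(μ − z·σ) = −(-0.23% − 1.282 × 1.94%) = −(-2.71708%) = 2.71708%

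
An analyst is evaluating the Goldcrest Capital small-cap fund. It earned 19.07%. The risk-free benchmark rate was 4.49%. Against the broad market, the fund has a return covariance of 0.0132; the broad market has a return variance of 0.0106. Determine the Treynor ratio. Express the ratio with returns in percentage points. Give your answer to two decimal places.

11.71

β = Cov / Var = 0.0132 / 0.0106 = 1.2453
Treynor = (Rp − Rf) / β = (19.07% − 4.49%) / 1.2453 = 14.58 / 1.2453 = 11.7080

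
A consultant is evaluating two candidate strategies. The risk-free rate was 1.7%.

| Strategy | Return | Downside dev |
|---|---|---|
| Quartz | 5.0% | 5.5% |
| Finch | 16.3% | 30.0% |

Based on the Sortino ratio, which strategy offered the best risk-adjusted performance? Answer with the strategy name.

Quartz: Sortino ratio = (5.0% − 1.7%) / 5.5% = 0.600
Finch: Sortino ratio = (16.3% − 1.7%) / 30.0% = 0.487
Highest: Quartz (0.600).

Quartz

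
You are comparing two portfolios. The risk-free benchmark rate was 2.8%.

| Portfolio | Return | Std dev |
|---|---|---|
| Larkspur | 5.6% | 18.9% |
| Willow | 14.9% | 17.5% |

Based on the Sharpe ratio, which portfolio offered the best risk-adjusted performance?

Willow

Larkspur: Sharpe ratio = (5.6% − 2.8%) / 18.9% = 0.148
Willow: Sharpe ratio = (14.9% − 2.8%) / 17.5% = 0.691
Highest: Willow (0.691).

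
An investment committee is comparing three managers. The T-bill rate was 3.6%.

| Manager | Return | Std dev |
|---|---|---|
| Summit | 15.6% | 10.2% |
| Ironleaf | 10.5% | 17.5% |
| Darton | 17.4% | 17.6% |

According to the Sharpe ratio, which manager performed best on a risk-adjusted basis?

Summit: Sharpe ratio = (15.6% − 3.6%) / 10.2% = 1.176
Ironleaf: Sharpe ratio = (10.5% − 3.6%) / 17.5% = 0.394
Darton: Sharpe ratio = (17.4% − 3.6%) / 17.6% = 0.784
Highest: Summit (1.176).

Summit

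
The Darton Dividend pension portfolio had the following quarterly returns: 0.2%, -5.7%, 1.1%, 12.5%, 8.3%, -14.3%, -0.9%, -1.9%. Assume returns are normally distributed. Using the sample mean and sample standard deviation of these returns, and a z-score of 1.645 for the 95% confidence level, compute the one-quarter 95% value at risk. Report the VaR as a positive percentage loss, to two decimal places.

r̄ = (0.2 − 5.7 + 1.1 + 12.5 + 8.3 − 14.3 − 0.9 − 1.9) / 8 = -0.0875%
Σ(r − r̄)² = 467.7288; sample σ = √(467.7288/7) = 8.1743%
VaR = −(r̄ − z·σ) = −(-0.0875 − 1.645 × 8.1743) = −(-13.5342) = 13.5342%

13.53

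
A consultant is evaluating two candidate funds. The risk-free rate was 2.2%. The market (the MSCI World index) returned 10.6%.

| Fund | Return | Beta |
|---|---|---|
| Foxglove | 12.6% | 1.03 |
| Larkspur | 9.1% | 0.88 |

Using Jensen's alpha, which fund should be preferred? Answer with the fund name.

Foxglove

Foxglove: α = 12.6% − [2.2% + 1.03 × (10.6% − 2.2%)] = 1.748
Larkspur: α = 9.1% − [2.2% + 0.88 × (10.6% − 2.2%)] = -0.492
Highest: Foxglove (1.748).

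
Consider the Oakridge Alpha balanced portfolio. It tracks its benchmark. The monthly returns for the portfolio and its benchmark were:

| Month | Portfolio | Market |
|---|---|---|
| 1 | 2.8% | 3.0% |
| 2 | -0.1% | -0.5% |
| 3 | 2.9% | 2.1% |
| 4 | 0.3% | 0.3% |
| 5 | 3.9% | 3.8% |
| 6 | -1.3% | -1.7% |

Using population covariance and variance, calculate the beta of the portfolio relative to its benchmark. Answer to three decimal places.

r̄p = 1.4167%,  r̄m = 1.1667%
Cov = Σ(rp − r̄p)(rm − r̄m) / 6 = 3.6239
Var(rm) = Σ(rm − r̄m)² / 6 = 3.8189
β = Cov / Var = 3.6239 / 3.8189 = 0.9489

0.949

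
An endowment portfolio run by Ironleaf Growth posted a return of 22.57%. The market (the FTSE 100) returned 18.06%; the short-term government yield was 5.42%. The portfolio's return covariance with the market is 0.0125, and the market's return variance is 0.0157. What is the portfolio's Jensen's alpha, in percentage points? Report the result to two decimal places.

7.09

β = Cov / Var = 0.0125 / 0.0157 = 0.7962
E[R] = Rf + β(Rm − Rf) = 5.42% + 0.7962 × (18.06% − 5.42%) = 15.4840%
α = Rp − E[R] = 22.57% − 15.4840% = 7.0860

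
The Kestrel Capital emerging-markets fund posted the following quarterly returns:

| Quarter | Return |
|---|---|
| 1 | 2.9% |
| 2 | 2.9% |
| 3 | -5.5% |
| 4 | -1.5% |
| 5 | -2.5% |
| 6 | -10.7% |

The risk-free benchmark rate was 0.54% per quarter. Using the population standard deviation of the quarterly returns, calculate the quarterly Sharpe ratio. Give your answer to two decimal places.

r̄ = (2.9 + 2.9 − 5.5 − 1.5 − 2.5 − 10.7) / 6 = -2.4000%
Population std dev = √[135.5000 / 6] = 4.7522%
Sharpe = (r̄ − rf) / σ = (-2.4000 − 0.54) / 4.7522 = -2.9400 / 4.7522 = -0.6187

-0.62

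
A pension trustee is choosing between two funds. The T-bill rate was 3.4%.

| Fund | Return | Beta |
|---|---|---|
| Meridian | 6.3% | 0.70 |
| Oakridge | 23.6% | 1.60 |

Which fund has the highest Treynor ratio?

Meridian: Treynor = (6.3% − 3.4%) / 0.70 = 4.143
Oakridge: Treynor = (23.6% − 3.4%) / 1.60 = 12.625
Highest: Oakridge (12.625).

Oakridge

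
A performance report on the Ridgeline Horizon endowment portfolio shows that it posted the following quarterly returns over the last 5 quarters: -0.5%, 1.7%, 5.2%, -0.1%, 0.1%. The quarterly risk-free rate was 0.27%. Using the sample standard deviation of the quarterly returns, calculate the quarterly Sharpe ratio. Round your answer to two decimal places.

0.43

Mean return r̄ = 6.40 / 5 = 1.2800%
Sample std dev = √[22.0080 / 4] = 2.3456%
Sharpe = (r̄ − rf) / σ = (1.2800 − 0.27) / 2.3456 = 1.0100 / 2.3456 = 0.4306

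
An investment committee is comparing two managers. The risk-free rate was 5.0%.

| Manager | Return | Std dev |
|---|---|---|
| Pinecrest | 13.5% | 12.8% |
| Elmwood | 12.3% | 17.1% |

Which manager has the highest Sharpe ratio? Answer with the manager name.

Pinecrest

Pinecrest: Sharpe ratio = (13.5% − 5.0%) / 12.8% = 0.664
Elmwood: Sharpe ratio = (12.3% − 5.0%) / 17.1% = 0.427
Highest: Pinecrest (0.664).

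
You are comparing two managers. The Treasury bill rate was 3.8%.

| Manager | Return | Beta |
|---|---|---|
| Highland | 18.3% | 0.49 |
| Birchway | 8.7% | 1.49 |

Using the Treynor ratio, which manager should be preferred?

Highland

Highland: Treynor = (18.3% − 3.8%) / 0.49 = 29.592
Birchway: Treynor = (8.7% − 3.8%) / 1.49 = 3.289
Highest: Highland (29.592).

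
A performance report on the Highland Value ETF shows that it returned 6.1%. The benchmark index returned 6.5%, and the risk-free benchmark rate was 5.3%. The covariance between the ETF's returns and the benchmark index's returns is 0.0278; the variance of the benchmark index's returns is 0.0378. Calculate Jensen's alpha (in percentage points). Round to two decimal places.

-0.08

β = Cov / Var = 0.0278 / 0.0378 = 0.7354
E[R] = Rf + β(Rm − Rf) = 5.3% + 0.7354 × (6.5% − 5.3%) = 6.1825%
α = Rp − E[R] = 6.1% − 6.1825% = -0.0825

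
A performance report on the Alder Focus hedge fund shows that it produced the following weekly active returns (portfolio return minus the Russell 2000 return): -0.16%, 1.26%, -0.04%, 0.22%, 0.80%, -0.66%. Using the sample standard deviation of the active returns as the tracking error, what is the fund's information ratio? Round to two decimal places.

0.34

μ = (-0.16 + 1.26 − 0.04 + 0.22 + 0.8 − 0.66) / 6 = 0.2367%
Sample std dev = √[2.4027 / 5] = 0.6932%
IR = μ / tracking error = 0.2367 / 0.6932 = 0.3415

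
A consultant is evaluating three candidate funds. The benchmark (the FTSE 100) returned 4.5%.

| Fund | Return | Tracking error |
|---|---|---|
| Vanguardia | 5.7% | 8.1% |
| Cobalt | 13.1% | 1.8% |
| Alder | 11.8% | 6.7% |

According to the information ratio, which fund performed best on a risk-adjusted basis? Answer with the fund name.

Vanguardia: IR = (5.7% − 4.5%) / 8.1% = 0.148
Cobalt: IR = (13.1% − 4.5%) / 1.8% = 4.778
Alder: IR = (11.8% − 4.5%) / 6.7% = 1.090
Highest: Cobalt (4.778).

Cobalt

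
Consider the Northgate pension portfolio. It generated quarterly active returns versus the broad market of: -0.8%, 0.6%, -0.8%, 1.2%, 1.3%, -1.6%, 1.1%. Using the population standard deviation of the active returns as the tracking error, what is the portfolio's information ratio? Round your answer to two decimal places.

Mean return r̄ = 1.00 / 7 = 0.1429%
Population σ = √[Σ(r − r̄)² / 7] = √[8.3971 / 7] = √1.1996 = 1.0953%
IR = r̄ / tracking error = 0.1429 / 1.0953 = 0.1305

0.13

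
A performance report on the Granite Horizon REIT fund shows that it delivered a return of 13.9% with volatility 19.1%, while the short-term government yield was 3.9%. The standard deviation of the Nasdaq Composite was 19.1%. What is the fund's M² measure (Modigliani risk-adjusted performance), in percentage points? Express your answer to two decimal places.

Sharpe = (Rp − Rf) / σp = (13.9% − 3.9%) / 19.1% = 0.5236
M² = Rf + Sharpe × σm = 3.9% + 0.5236 × 19.1% = 13.9008%

13.90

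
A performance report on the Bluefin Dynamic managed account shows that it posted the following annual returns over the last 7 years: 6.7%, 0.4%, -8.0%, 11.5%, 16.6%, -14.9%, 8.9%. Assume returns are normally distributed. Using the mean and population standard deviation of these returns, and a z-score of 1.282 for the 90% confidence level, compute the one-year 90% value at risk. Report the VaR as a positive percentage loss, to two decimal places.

10.28

Mean return μ = 21.20 / 7 = 3.0286%
Σ(r − μ)² = (6.7 − 3.0286)² + (0.4 − 3.0286)² + … = 753.8743
σ = √[753.8743 / 7] = 10.3777%
VaR = −(μ − z·σ) = −(3.0286 − 1.282 × 10.3777) = −(-10.2756) = 10.2756%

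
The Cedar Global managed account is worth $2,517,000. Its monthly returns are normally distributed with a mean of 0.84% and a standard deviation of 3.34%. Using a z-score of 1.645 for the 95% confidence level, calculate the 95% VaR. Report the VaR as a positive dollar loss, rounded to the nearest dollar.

Return at the 95% tail: μ − z·σ = 0.84% − 1.645 × 3.34% = 0.84 − 5.4943 = -4.6543%
VaR = −(-4.6543%) × $2,517,000 = 4.6543% × $2,517,000 = $117,149

$117,149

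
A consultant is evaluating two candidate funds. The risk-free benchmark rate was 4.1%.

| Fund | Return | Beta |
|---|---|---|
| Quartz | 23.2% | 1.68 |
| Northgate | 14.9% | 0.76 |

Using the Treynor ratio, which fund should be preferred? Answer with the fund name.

Northgate

Quartz: Treynor = (23.2% − 4.1%) / 1.68 = 11.369
Northgate: Treynor = (14.9% − 4.1%) / 0.76 = 14.211
Highest: Northgate (14.211).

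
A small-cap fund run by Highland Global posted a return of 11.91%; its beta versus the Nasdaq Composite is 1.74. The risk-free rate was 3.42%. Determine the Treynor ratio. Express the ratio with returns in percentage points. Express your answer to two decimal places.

Treynor = (Rp − Rf) / β = (11.91% − 3.42%) / 1.74 = 8.49 / 1.74 = 4.8793

4.88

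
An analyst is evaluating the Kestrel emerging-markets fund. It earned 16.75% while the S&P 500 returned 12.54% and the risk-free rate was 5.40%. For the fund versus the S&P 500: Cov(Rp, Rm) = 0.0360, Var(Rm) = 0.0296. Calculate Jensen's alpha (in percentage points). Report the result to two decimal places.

β = Cov / Var = 0.0360 / 0.0296 = 1.2162
E[R] = Rf + β(Rm − Rf) = 5.40% + 1.2162 × (12.54% − 5.40%) = 14.0837%
α = Rp − E[R] = 16.75% − 14.0837% = 2.6663

2.67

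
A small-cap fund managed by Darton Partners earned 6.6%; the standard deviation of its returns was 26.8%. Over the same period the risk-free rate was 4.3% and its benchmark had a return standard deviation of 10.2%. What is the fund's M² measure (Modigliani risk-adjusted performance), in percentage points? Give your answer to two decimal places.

5.18

Sharpe = (Rp − Rf) / σp = (6.6% − 4.3%) / 26.8% = 0.0858
M² = Rf + Sharpe × σm = 4.3% + 0.0858 × 10.2% = 5.1752%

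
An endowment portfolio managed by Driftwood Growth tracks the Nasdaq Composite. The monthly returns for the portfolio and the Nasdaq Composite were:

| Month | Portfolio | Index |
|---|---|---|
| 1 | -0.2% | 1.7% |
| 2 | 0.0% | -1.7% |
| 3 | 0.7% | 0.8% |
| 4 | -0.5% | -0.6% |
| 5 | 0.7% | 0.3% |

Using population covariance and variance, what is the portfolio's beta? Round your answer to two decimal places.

r̄p = 0.1400%,  r̄m = 0.1000%
Cov = Σ(rp − r̄p)(rm − r̄m) / 5 = 0.1320
Var(rm) = Σ(rm − r̄m)² / 5 = 1.3640
β = Cov / Var = 0.1320 / 1.3640 = 0.0968

0.10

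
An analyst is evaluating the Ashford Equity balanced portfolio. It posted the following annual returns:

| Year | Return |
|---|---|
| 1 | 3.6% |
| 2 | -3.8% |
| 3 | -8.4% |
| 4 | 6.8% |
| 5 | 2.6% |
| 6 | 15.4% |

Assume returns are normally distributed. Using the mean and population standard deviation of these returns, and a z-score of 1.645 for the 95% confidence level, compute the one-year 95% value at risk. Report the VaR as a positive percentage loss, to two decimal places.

9.76

r̄ = (3.6 − 3.8 − 8.4 + 6.8 + 2.6 + 15.4) / 6 = 16.20 / 6 = 2.7000%
Σ(r − r̄)² = (3.6 − 2.7000)² + (-3.8 − 2.7000)² + … = 344.3800
population σ = √(344.3800 / 6) = √57.3967 = 7.5761%
VaR = −(r̄ − z·σ) = −(2.7000 − 1.645 × 7.5761) = −(-9.7627) = 9.7627%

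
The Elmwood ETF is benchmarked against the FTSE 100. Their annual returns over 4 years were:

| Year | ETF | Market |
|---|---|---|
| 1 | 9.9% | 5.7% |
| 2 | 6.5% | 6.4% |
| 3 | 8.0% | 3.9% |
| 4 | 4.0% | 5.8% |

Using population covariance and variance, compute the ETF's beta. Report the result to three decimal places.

r̄p = 7.1000%,  r̄m = 5.4500%
Cov = Σ(rp − r̄p)(rm − r̄m) / 4 = -0.5875
Var(rm) = Σ(rm − r̄m)² / 4 = 0.8725
β = Cov / Var = -0.5875 / 0.8725 = -0.6734

-0.673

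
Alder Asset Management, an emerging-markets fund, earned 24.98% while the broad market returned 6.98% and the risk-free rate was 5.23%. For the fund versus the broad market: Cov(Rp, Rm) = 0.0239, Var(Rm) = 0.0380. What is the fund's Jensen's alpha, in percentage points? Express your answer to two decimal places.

18.65

β = Cov / Var = 0.0239 / 0.0380 = 0.6289
E[R] = Rf + β(Rm − Rf) = 5.23% + 0.6289 × (6.98% − 5.23%) = 6.3306%
α = Rp − E[R] = 24.98% − 6.3306% = 18.6494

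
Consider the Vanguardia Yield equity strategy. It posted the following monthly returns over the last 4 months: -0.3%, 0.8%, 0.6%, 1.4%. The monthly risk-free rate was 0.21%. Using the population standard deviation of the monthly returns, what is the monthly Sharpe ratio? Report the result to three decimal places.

Mean return μ = 2.50 / 4 = 0.6250%
Population std dev = √[1.4875 / 4] = 0.6098%
Sharpe = (μ − rf) / σ = (0.6250 − 0.21) / 0.6098 = 0.4150 / 0.6098 = 0.6806

0.681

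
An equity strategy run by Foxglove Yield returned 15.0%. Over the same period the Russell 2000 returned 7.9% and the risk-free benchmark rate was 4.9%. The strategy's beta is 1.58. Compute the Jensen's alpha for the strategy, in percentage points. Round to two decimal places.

CAPM expected return = Rf + β(Rm − Rf) = 4.9% + 1.58 × (7.9% − 4.9%) = 4.9 + 1.58 × 3.00 = 9.6400%
Jensen's α = Rp − E[R] = 15.0% − 9.6400% = 5.3600

5.36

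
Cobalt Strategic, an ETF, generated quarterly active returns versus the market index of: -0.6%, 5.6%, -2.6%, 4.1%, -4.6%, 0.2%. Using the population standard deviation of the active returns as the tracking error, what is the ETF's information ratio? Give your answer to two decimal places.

r̄ = (-0.6 + 5.6 − 2.6 + 4.1 − 4.6 + 0.2) / 6 = 0.3500%
Σ(r − r̄)² = (-0.6 − 0.3500)² + (5.6 − 0.3500)² + (-2.6 − 0.3500)² + … = 75.7550
σ = √[75.7550 / 6] = 3.5533%
IR = r̄ / tracking error = 0.3500 / 3.5533 = 0.0985

0.10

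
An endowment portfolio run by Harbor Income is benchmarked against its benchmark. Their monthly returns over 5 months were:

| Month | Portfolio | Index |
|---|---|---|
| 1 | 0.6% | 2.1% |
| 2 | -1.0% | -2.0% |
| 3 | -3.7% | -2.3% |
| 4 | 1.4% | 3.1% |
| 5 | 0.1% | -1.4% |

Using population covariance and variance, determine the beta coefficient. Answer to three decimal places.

r̄p = -0.5200%,  r̄m = -0.1000%
Cov = Σ(rp − r̄p)(rm − r̄m) / 5 = 3.1420
Var(rm) = Σ(rm − r̄m)² / 5 = 5.0440
β = Cov / Var = 3.1420 / 5.0440 = 0.6229

0.623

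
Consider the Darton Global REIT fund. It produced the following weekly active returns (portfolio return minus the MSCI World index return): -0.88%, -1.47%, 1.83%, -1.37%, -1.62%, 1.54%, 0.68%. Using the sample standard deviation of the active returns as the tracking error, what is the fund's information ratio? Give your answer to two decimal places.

Mean return r̄ = -1.290 / 7 = -0.1843%
Sample σ = √[Σ(r − r̄)² / 6] = √[13.3818 / 6] = √2.2303 = 1.4934%
IR = r̄ / tracking error = -0.1843 / 1.4934 = -0.1234

-0.12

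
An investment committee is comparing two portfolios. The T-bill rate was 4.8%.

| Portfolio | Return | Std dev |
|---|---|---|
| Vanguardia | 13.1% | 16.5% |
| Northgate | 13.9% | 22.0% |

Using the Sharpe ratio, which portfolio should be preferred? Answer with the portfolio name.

Vanguardia: Sharpe ratio = (13.1% − 4.8%) / 16.5% = 0.503
Northgate: Sharpe ratio = (13.9% − 4.8%) / 22.0% = 0.414
Highest: Vanguardia (0.503).

Vanguardia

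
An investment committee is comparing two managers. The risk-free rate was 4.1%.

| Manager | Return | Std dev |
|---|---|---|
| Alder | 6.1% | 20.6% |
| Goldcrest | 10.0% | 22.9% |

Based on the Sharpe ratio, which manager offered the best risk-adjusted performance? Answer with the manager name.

Alder: Sharpe ratio = (6.1% − 4.1%) / 20.6% = 0.097
Goldcrest: Sharpe ratio = (10.0% − 4.1%) / 22.9% = 0.258
Highest: Goldcrest (0.258).

Goldcrest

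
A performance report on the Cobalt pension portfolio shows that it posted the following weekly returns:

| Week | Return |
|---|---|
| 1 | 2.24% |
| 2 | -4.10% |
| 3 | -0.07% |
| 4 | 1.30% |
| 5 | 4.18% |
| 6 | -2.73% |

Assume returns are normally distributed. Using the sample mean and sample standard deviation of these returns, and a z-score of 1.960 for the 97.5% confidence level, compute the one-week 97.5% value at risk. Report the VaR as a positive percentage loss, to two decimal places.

Mean return r̄ = 0.820 / 6 = 0.1367%
Sample σ = √[Σ(r − r̄)² / 5] = √[48.3357 / 5] = √9.6671 = 3.1092%
VaR = −(r̄ − z·σ) = −(0.1367 − 1.960 × 3.1092) = −(-5.9573) = 5.9573%

5.96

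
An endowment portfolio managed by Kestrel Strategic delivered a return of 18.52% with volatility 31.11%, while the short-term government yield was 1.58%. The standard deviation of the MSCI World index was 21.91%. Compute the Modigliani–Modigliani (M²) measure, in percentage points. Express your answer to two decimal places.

13.51

Sharpe = (Rp − Rf) / σp = (18.52% − 1.58%) / 31.11% = 0.5445
M² = Rf + Sharpe × σm = 1.58% + 0.5445 × 21.91% = 13.5100%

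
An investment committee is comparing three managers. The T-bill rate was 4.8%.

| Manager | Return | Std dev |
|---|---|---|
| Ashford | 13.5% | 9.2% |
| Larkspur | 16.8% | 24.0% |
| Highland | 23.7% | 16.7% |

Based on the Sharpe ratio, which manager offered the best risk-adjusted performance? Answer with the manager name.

Highland

Ashford: Sharpe ratio = (13.5% − 4.8%) / 9.2% = 0.946
Larkspur: Sharpe ratio = (16.8% − 4.8%) / 24.0% = 0.500
Highland: Sharpe ratio = (23.7% − 4.8%) / 16.7% = 1.132
Highest: Highland (1.132).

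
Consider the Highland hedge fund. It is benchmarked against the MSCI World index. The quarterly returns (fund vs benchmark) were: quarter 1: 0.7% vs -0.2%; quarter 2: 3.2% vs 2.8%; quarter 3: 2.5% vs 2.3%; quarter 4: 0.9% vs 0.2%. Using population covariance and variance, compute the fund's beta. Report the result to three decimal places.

r̄p = 1.8250%,  r̄m = 1.2750%
Cov = Σ(rp − r̄p)(rm − r̄m) / 4 = 1.3606
Var(rm) = Σ(rm − r̄m)² / 4 = 1.6769
β = Cov / Var = 1.3606 / 1.6769 = 0.8114

0.811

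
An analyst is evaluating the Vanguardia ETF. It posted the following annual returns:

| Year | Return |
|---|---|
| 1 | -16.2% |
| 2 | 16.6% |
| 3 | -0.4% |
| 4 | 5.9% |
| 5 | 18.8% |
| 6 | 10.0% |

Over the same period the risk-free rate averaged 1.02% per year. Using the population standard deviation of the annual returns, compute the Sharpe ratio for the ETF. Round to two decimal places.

0.41

Mean return r̄ = 34.70 / 6 = 5.7833%
Population std dev = √[825.7283 / 6] = 11.7312%
Sharpe = (r̄ − rf) / σ = (5.7833 − 1.02) / 11.7312 = 4.7633 / 11.7312 = 0.4060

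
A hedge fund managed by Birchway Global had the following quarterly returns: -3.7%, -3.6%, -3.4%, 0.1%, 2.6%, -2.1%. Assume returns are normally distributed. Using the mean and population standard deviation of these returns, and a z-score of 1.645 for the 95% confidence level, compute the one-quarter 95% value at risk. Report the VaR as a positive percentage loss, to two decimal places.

5.51

μ = (-3.7 − 3.6 − 3.4 + 0.1 + 2.6 − 2.1) / 6 = -10.10 / 6 = -1.6833%
Population σ = √[Σ(r − μ)² / 6] = √[32.3883 / 6] = √5.3981 = 2.3234%
VaR = −(μ − z·σ) = −(-1.6833 − 1.645 × 2.3234) = −(-5.5053) = 5.5053%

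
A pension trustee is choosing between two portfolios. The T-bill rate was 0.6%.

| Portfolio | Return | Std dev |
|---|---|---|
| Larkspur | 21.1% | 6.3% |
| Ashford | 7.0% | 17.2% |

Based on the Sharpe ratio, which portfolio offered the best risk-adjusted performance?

Larkspur: Sharpe ratio = (21.1% − 0.6%) / 6.3% = 3.254
Ashford: Sharpe ratio = (7.0% − 0.6%) / 17.2% = 0.372
Highest: Larkspur (3.254).

Larkspur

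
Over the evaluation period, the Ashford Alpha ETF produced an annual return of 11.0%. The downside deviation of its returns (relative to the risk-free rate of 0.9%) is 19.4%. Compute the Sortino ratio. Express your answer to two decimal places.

0.52

Sortino = (Rp − Rf) / σd = (11.0% − 0.9%) / 19.4% = 10.10% / 19.4% = 0.5206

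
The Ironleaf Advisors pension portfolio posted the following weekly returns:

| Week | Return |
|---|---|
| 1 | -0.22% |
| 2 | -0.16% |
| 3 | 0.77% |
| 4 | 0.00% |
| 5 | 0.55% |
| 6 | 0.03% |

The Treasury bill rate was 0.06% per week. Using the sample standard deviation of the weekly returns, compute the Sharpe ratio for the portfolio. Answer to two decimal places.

0.25

Mean return μ = 0.970 / 6 = 0.1617%
Sample σ = √[Σ(r − μ)² / 5] = √[0.8135 / 5] = √0.1627 = 0.4034%
Sharpe = (μ − rf) / σ = (0.1617 − 0.06) / 0.4034 = 0.1017 / 0.4034 = 0.2521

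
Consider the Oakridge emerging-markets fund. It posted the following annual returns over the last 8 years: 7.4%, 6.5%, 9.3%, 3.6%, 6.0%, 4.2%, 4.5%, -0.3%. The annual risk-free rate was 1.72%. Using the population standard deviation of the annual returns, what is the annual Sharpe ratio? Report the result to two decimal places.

r̄ = (7.4 + 6.5 + 9.3 + 3.6 + 6 + 4.2 + 4.5 − 0.3) / 8 = 41.20 / 8 = 5.1500%
Σ(r − r̄)² = (7.4 − 5.1500)² + (6.5 − 5.1500)² + … = 58.2600
population σ = √(58.2600 / 8) = √7.2825 = 2.6986%
Sharpe = (r̄ − rf) / σ = (5.1500 − 1.72) / 2.6986 = 3.4300 / 2.6986 = 1.2710

1.27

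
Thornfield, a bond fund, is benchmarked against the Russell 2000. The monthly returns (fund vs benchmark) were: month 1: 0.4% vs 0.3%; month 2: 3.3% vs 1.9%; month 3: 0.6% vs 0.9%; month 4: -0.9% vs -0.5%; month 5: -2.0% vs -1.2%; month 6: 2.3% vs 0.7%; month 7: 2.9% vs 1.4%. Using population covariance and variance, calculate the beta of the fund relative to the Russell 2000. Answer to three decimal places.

r̄p = 0.9429%,  r̄m = 0.5000%
Cov = Σ(rp − r̄p)(rm − r̄m) / 7 = 1.7357
Var(rm) = Σ(rm − r̄m)² / 7 = 0.9857
β = Cov / Var = 1.7357 / 0.9857 = 1.7609

1.761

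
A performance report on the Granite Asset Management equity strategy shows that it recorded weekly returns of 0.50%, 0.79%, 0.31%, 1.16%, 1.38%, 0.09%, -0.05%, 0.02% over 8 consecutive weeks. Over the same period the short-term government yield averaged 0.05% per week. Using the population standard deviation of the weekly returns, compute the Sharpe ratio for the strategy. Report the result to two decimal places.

0.94

r̄ = (0.5 + 0.79 + 0.31 + 1.16 + 1.38 + 0.09 − 0.05 + 0.02) / 8 = 4.200 / 8 = 0.5250%
Σ(r − r̄)² = (0.5 − 0.5250)² + (0.79 − 0.5250)² + … = 2.0262
population σ = √(2.0262 / 8) = √0.2533 = 0.5033%
Sharpe = (r̄ − rf) / σ = (0.5250 − 0.05) / 0.5033 = 0.4750 / 0.5033 = 0.9438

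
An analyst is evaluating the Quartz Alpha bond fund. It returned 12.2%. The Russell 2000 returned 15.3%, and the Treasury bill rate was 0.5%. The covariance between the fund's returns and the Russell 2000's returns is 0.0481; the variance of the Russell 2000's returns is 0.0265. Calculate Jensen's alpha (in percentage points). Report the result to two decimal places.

-15.16

β = Cov / Var = 0.0481 / 0.0265 = 1.8151
E[R] = Rf + β(Rm − Rf) = 0.5% + 1.8151 × (15.3% − 0.5%) = 27.3635%
α = Rp − E[R] = 12.2% − 27.3635% = -15.1635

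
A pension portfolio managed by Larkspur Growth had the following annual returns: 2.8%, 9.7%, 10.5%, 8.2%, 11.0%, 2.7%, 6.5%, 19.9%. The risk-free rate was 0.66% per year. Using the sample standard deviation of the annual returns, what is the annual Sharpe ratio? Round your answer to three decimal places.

μ = (2.8 + 9.7 + 10.5 + 8.2 + 11 + 2.7 + 6.5 + 19.9) / 8 = 8.9125%
Σ(r − μ)² = 210.5088; sample σ = √(210.5088/7) = 5.4839%
Sharpe = (μ − rf) / σ = (8.9125 − 0.66) / 5.4839 = 8.2525 / 5.4839 = 1.5049

1.505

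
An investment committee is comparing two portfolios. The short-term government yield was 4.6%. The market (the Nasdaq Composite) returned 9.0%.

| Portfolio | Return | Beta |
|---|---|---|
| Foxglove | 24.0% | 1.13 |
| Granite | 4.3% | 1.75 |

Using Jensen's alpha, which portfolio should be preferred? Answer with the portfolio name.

Foxglove

Foxglove: α = 24.0% − [4.6% + 1.13 × (9.0% − 4.6%)] = 14.428
Granite: α = 4.3% − [4.6% + 1.75 × (9.0% − 4.6%)] = -8.000
Highest: Foxglove (14.428).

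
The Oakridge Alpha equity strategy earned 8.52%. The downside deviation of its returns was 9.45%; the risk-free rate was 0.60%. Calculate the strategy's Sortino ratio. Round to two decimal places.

0.84

Sortino = (Rp − Rf) / σd = (8.52% − 0.60%) / 9.45% = 7.92% / 9.45% = 0.8381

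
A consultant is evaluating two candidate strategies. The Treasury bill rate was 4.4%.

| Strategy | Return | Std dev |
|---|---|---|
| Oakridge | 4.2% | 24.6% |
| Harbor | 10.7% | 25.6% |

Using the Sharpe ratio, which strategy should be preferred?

Oakridge: Sharpe ratio = (4.2% − 4.4%) / 24.6% = -0.008
Harbor: Sharpe ratio = (10.7% − 4.4%) / 25.6% = 0.246
Highest: Harbor (0.246).

Harbor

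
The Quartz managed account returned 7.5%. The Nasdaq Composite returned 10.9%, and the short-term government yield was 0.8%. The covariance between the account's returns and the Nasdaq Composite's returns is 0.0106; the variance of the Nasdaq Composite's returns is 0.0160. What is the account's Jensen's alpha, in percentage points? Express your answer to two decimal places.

0.01

β = Cov / Var = 0.0106 / 0.0160 = 0.6625
E[R] = Rf + β(Rm − Rf) = 0.8% + 0.6625 × (10.9% − 0.8%) = 7.4913%
α = Rp − E[R] = 7.5% − 7.4913% = 0.0087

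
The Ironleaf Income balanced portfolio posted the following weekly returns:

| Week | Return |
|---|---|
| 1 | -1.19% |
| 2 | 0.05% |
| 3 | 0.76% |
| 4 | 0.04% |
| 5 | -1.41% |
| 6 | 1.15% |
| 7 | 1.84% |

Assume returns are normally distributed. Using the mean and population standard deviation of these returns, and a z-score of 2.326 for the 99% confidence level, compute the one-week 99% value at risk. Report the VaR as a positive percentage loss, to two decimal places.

2.38

r̄ = (-1.19 + 0.05 + 0.76 + 0.04 − 1.41 + 1.15 + 1.84) / 7 = 0.1771%
Population σ = √[Σ(r − r̄)² / 7] = √[8.4743 / 7] = √1.2106 = 1.1003%
VaR = −(r̄ − z·σ) = −(0.1771 − 2.326 × 1.1003) = −(-2.3822) = 2.3822%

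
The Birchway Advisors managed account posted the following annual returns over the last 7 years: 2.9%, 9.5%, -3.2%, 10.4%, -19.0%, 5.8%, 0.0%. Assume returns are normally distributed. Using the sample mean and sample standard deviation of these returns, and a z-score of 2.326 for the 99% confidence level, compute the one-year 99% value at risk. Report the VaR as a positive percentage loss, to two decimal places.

Mean return μ = 6.40 / 7 = 0.9143%
Σ(r − μ)² = 605.8486; sample σ = √(605.8486/6) = 10.0486%
VaR = −(μ − z·σ) = −(0.9143 − 2.326 × 10.0486) = −(-22.4587) = 22.4587%

22.46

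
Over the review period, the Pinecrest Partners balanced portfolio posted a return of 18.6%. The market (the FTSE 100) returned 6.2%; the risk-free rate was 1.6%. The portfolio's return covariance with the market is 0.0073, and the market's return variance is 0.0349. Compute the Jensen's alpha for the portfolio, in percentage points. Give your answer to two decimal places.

16.04

β = Cov / Var = 0.0073 / 0.0349 = 0.2092
E[R] = Rf + β(Rm − Rf) = 1.6% + 0.2092 × (6.2% − 1.6%) = 2.5623%
α = Rp − E[R] = 18.6% − 2.5623% = 16.0377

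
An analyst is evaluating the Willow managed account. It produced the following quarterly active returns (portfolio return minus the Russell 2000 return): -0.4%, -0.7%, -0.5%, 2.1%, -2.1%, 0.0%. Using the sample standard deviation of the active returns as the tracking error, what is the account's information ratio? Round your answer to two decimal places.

-0.20

r̄ = (-0.4 − 0.7 − 0.5 + 2.1 − 2.1 + 0) / 6 = -1.60 / 6 = -0.2667%
Sample σ = √[Σ(r − r̄)² / 5] = √[9.2933 / 5] = √1.8587 = 1.3633%
IR = r̄ / tracking error = -0.2667 / 1.3633 = -0.1956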